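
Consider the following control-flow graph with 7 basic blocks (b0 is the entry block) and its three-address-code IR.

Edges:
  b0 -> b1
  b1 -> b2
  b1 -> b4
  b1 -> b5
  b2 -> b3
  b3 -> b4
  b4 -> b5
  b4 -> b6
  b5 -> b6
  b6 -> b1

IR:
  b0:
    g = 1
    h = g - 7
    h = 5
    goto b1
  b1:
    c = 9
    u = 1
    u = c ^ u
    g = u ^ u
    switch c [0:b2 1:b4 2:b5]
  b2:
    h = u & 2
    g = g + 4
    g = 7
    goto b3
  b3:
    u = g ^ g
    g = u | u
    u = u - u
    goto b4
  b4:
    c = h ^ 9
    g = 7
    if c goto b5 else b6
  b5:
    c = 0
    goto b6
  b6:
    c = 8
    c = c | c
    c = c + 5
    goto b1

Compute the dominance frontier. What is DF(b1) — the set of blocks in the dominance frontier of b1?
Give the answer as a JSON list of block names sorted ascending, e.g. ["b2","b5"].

Answer: ["b1"]

Working:
idom tree: b1←b0 b2←b1 b3←b2 b4←b1 b5←b1 b6←b1
Join-block Dom:
  b1: preds {b0,b6}: {b0} ∩ {b0,b1,b6} = {b0}; idom=b0
  b4: preds {b1,b3}: {b0,b1} ∩ {b0,b1,b2,b3} = {b0,b1}; idom=b1
  b5: preds {b1,b4}: {b0,b1} ∩ {b0,b1,b4} = {b0,b1}; idom=b1
  b6: preds {b4,b5}: {b0,b1,b4} ∩ {b0,b1,b5} = {b0,b1}; idom=b1

Frontier:
  join b1 pred b0: · stop@b0
  join b1 pred b6: b6→b1 stop@b0
  join b4 pred b1: · stop@b1
  join b4 pred b3: b3→b2 stop@b1
  join b5 pred b1: · stop@b1
  join b5 pred b4: b4 stop@b1
  join b6 pred b4: b4 stop@b1
  join b6 pred b5: b5 stop@b1
  b0 → ∅
  b1 → {b1}
  b2 → {b4}
  b3 → {b4}
  b4 → {b5,b6}
  b5 → {b6}
  b6 → {b1}

DF(b1) = ["b1"]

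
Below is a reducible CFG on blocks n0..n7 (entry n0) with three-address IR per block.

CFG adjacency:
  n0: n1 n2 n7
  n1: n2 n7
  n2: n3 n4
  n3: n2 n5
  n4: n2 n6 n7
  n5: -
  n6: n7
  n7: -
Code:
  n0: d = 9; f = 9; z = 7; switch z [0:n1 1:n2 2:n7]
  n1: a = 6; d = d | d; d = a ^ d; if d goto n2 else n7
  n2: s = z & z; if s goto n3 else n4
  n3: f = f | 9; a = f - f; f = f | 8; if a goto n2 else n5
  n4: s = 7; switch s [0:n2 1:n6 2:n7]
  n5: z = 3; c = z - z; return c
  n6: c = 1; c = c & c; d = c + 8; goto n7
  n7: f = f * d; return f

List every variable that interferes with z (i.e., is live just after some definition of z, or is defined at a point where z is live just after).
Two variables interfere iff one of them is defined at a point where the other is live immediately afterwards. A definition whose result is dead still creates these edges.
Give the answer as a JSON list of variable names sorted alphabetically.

Per-block:
  n0 def {d,f,z} use ∅
  n1 def {a,d} use {d}
  n2 def {s} use {z}
  n3 def {a,f} use {f}
  n4 def {s} use ∅
  n5 def {c,z} use ∅
  n6 def {c,d} use ∅
  n7 def {f} use {d,f}

Backward fixpoint:
  n0: in=∅ out={d,f,z}
  n1: in={d,f,z} out={d,f,z}
  n2: in={d,f,z} out={d,f,z}
  n3: in={d,f,z} out={d,f,z}
  n4: in={d,f,z} out={d,f,z}
  n5: in=∅ out=∅
  n6: in={f} out={d,f}
  n7: in={d,f} out=∅

Interference:
  a: {d,f,z}
  c: {f}
  d: {a,f,s,z}
  f: {a,c,d,s,z}
  s: {d,f,z}
  z: {a,d,f,s}

N(z) = ["a", "d", "f", "s"]

Answer: ["a", "d", "f", "s"]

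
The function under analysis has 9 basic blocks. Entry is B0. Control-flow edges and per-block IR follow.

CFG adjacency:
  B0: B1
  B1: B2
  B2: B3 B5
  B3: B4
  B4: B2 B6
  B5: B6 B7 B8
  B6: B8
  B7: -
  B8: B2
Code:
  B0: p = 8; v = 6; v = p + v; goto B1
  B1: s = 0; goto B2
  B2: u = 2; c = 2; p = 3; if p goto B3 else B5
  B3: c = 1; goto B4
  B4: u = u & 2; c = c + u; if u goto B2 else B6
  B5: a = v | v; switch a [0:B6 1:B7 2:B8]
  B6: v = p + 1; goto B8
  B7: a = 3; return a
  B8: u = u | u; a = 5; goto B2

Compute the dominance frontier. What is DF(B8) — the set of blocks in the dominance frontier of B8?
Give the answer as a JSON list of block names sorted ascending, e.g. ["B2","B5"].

Answer: ["B2"]

Analysis:
idom tree: B1←B0 B2←B1 B3←B2 B4←B3 B5←B2 B6←B2 B7←B5 B8←B2
Dom∩ at merges:
  B2: preds {B1,B4,B8}: {B0,B1} ∩ {B0,B1,B2,B3,B4} ∩ {B0,B1,B2,B8} = {B0,B1}; idom=B1
  B6: preds {B4,B5}: {B0,B1,B2,B3,B4} ∩ {B0,B1,B2,B5} = {B0,B1,B2}; idom=B2
  B8: preds {B5,B6}: {B0,B1,B2,B5} ∩ {B0,B1,B2,B6} = {B0,B1,B2}; idom=B2

DF derivation:
  join B2 pred B1: · stop@B1
  join B2 pred B4: B4→B3→B2 stop@B1
  join B2 pred B8: B8→B2 stop@B1
  join B6 pred B4: B4→B3 stop@B2
  join B6 pred B5: B5 stop@B2
  join B8 pred B5: B5 stop@B2
  join B8 pred B6: B6 stop@B2
  B0 → ∅
  B1 → ∅
  B2 → {B2}
  B3 → {B2,B6}
  B4 → {B2,B6}
  B5 → {B6,B8}
  B6 → {B8}
  B7 → ∅
  B8 → {B2}

DF(B8) = ["B2"]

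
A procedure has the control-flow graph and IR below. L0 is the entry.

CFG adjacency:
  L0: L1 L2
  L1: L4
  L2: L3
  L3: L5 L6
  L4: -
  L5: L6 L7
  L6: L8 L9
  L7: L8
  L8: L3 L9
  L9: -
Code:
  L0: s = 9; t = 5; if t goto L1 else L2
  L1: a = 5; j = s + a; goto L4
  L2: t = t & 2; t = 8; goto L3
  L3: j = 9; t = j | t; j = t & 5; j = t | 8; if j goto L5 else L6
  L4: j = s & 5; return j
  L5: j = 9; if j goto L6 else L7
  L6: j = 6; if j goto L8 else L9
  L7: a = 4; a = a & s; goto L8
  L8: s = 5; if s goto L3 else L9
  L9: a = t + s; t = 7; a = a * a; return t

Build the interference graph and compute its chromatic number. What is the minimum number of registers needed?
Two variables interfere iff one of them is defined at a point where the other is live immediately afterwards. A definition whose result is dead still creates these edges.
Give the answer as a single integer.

Per-block:
  L0 def {s,t} use ∅
  L1 def {a,j} use {s}
  L2 def {t} use {t}
  L3 def {j,t} use {t}
  L4 def {j} use {s}
  L5 def {j} use ∅
  L6 def {j} use ∅
  L7 def {a} use {s}
  L8 def {s} use ∅
  L9 def {a,t} use {s,t}

Liveness:
  L0 li=∅ lo={s,t}
  L1 li={s} lo={s}
  L2 li={s,t} lo={s,t}
  L3 li={s,t} lo={s,t}
  L4 li={s} lo=∅
  L5 li={s,t} lo={s,t}
  L6 li={s,t} lo={s,t}
  L7 li={s,t} lo={t}
  L8 li={t} lo={s,t}
  L9 li={s,t} lo=∅

Interference:
  a: {s,t}
  j: {s,t}
  s: {a,j,t}
  t: {a,j,s}

Colouring:
  {a,s,t} pairwise interfere (3-clique) ⇒ χ ≥ 3
  assign a→R2 j→R2 s→R0 t→R1 — no edge inside a register ⇒ χ ≤ 3
  χ = 3

Answer: 3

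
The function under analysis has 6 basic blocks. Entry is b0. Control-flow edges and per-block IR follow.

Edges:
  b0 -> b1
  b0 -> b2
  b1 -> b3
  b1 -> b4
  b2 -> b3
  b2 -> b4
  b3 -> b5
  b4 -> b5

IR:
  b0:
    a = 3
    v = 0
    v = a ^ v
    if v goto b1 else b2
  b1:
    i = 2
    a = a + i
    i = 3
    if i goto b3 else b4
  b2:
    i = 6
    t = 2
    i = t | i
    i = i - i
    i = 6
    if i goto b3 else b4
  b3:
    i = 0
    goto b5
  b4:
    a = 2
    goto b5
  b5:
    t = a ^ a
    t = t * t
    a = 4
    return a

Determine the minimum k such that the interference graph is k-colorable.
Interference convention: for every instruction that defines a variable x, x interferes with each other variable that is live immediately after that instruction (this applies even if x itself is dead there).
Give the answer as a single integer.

Answer: 3

Analysis:
def/use:
  b0 def {a,v} use ∅
  b1 def {a,i} use {a}
  b2 def {i,t} use ∅
  b3 def {i} use ∅
  b4 def {a} use ∅
  b5 def {a,t} use {a}

Backward fixpoint:
  b0 li=∅ lo={a}
  b1 li={a} lo={a}
  b2 li={a} lo={a}
  b3 li={a} lo={a}
  b4 li=∅ lo={a}
  b5 li={a} lo=∅

Interference:
  a — {i,t,v}
  i — {a,t}
  t — {a,i}
  v — {a}

Colouring:
  clique {a,i,t} ⇒ need ≥ 3
  assign a→R0 i→R1 t→R2 v→R1 — no edge inside a register ⇒ χ ≤ 3
  χ = 3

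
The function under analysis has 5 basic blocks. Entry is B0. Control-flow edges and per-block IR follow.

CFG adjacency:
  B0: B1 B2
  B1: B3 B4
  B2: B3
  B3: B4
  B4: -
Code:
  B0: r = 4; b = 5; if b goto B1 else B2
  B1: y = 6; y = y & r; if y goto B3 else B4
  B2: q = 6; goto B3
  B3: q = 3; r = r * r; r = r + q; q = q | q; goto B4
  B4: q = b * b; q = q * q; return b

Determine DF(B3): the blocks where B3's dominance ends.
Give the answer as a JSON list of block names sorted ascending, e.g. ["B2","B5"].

idom tree: B1←B0 B2←B0 B3←B0 B4←B0
Dom∩ at merges:
  B3: preds {B1,B2}: {B0,B1} ∩ {B0,B2} = {B0}; idom=B0
  B4: preds {B1,B3}: {B0,B1} ∩ {B0,B3} = {B0}; idom=B0

Frontier:
  join B3 pred B1: B1 stop@B0
  join B3 pred B2: B2 stop@B0
  join B4 pred B1: B1 stop@B0
  join B4 pred B3: B3 stop@B0
  B0 → ∅
  B1 → {B3,B4}
  B2 → {B3}
  B3 → {B4}
  B4 → ∅

DF(B3) = ["B4"]

Answer: ["B4"]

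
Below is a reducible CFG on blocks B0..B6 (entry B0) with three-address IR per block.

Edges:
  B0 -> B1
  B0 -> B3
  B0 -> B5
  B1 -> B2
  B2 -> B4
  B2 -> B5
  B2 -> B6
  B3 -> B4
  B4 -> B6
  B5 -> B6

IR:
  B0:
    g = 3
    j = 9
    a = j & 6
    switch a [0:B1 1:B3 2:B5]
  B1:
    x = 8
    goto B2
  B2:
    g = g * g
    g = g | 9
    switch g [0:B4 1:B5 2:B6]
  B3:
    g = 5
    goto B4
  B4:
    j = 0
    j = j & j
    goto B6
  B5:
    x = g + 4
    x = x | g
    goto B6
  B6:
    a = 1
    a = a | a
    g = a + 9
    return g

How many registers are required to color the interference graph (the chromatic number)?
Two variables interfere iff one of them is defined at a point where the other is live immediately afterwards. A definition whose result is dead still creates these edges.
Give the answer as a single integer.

Answer: 2

Analysis:
def/use:
  B0 def {a,g,j} use ∅
  B1 def {x} use ∅
  B2 def {g} use {g}
  B3 def {g} use ∅
  B4 def {j} use ∅
  B5 def {x} use {g}
  B6 def {a,g} use ∅

Live sets:
  B0 li=∅ lo={g}
  B1 li={g} lo={g}
  B2 li={g} lo={g}
  B3 li=∅ lo=∅
  B4 li=∅ lo=∅
  B5 li={g} lo=∅
  B6 li=∅ lo=∅

Interference:
  a: {g}
  g: {a,j,x}
  j: {g}
  x: {g}

Colouring:
  lower bound: {a,g} mutually conflict ⇒ χ ≥ 2
  2-colouring: c0={g}  c1={a,j,x}
  χ = 2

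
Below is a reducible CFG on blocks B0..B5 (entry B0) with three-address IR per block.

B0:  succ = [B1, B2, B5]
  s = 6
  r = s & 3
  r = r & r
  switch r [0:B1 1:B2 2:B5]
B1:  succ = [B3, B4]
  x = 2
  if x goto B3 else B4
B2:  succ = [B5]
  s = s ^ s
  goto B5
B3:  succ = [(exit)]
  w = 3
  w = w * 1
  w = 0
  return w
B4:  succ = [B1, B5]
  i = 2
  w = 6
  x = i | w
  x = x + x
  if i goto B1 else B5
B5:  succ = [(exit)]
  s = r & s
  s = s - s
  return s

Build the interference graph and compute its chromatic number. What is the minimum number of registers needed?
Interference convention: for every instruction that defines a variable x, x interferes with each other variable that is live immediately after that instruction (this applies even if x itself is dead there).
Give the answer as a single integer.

Answer: 4

Derivation:
def/use:
  B0 def {r,s} use ∅
  B1 def {x} use ∅
  B2 def {s} use {s}
  B3 def {w} use ∅
  B4 def {i,w,x} use ∅
  B5 def {s} use {r,s}

Liveness:
  live B0: ∅→{r,s}
  live B1: {r,s}→{r,s}
  live B2: {r,s}→{r,s}
  live B3: ∅→∅
  live B4: {r,s}→{r,s}
  live B5: {r,s}→∅

Conflict graph:
  i↔{r,s,w,x}
  r↔{i,s,w,x}
  s↔{i,r,w,x}
  w↔{i,r,s}
  x↔{i,r,s}

Registers:
  lower bound: {i,r,s,w} mutually conflict ⇒ χ ≥ 4
  assign i→c0 r→c1 s→c2 w→c3 x→c3 — no edge inside a register ⇒ χ ≤ 4
  χ = 4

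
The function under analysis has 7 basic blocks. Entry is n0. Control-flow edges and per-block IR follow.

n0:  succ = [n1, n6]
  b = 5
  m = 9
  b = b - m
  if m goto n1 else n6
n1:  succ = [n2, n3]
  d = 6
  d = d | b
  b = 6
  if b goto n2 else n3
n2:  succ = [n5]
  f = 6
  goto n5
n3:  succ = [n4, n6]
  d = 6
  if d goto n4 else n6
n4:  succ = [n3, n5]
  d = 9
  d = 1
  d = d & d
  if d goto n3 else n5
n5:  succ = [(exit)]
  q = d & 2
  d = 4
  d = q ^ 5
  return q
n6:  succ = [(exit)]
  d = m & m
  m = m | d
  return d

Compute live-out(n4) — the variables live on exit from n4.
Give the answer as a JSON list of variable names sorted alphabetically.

Answer: ["d", "m"]

Working:
def/use:
  n0: {b,m} / ∅
  n1: {b,d} / {b}
  n2: {f} / ∅
  n3: {d} / ∅
  n4: {d} / ∅
  n5: {d,q} / {d}
  n6: {d,m} / {m}

Live sets:
  n0 li=∅ lo={b,m}
  n1 li={b,m} lo={d,m}
  n2 li={d} lo={d}
  n3 li={m} lo={m}
  n4 li={m} lo={d,m}
  n5 li={d} lo=∅
  n6 li={m} lo=∅

live-out(n4) = ["d", "m"]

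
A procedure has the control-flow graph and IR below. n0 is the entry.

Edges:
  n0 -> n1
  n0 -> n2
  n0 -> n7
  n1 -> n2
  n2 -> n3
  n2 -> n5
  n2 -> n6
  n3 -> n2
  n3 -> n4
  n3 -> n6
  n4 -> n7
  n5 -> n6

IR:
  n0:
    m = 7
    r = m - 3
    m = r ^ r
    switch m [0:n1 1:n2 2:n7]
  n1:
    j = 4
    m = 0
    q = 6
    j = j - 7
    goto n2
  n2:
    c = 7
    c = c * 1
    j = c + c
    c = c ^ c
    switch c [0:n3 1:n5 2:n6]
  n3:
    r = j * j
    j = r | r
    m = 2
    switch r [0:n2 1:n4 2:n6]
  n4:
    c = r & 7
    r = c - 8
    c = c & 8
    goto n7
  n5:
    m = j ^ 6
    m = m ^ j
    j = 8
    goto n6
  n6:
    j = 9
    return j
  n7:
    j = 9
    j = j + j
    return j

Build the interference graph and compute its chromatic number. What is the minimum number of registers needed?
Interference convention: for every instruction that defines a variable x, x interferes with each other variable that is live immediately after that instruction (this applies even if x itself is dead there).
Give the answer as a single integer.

Block summaries:
  n0: def={m,r} ue=∅
  n1: def={j,m,q} ue=∅
  n2: def={c,j} ue=∅
  n3: def={j,m,r} ue={j}
  n4: def={c,r} ue={r}
  n5: def={j,m} ue={j}
  n6: def={j} ue=∅
  n7: def={j} ue=∅

Backward fixpoint:
  live n0: ∅→∅
  live n1: ∅→∅
  live n2: ∅→{j}
  live n3: {j}→{r}
  live n4: {r}→∅
  live n5: {j}→∅
  live n6: ∅→∅
  live n7: ∅→∅

Interfere edges:
  c: {j,r}
  j: {c,m,q,r}
  m: {j,r}
  q: {j}
  r: {c,j,m}

Chromatic number:
  lower bound: {c,j,r} mutually conflict ⇒ χ ≥ 3
  3-colouring: R0={j}  R1={q,r}  R2={c,m}
  χ = 3

Answer: 3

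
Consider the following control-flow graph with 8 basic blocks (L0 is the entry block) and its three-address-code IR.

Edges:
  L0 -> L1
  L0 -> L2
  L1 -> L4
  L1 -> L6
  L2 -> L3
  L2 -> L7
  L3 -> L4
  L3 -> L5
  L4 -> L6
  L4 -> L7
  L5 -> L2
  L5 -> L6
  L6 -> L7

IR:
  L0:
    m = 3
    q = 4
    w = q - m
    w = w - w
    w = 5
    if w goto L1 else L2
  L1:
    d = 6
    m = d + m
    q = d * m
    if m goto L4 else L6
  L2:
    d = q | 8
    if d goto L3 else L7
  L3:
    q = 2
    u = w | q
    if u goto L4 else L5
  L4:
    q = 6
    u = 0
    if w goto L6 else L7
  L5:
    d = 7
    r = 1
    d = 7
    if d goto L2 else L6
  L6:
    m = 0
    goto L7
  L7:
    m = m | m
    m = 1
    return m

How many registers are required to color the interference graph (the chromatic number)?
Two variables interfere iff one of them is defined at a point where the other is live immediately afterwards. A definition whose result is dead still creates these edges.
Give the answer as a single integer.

Answer: 4

Analysis:
def/use:
  L0: {m,q,w} / ∅
  L1: {d,m,q} / {m}
  L2: {d} / {q}
  L3: {q,u} / {w}
  L4: {q,u} / {w}
  L5: {d,r} / ∅
  L6: {m} / ∅
  L7: {m} / {m}

Liveness:
  L0 li=∅ lo={m,q,w}
  L1 li={m,w} lo={m,w}
  L2 li={m,q,w} lo={m,w}
  L3 li={m,w} lo={m,q,w}
  L4 li={m,w} lo={m}
  L5 li={m,q,w} lo={m,q,w}
  L6 li=∅ lo={m}
  L7 li={m} lo=∅

Conflict graph:
  d↔{m,q,w}
  m↔{d,q,r,u,w}
  q↔{d,m,r,u,w}
  r↔{m,q,w}
  u↔{m,q,w}
  w↔{d,m,q,r,u}

Registers:
  clique {d,m,q,w} ⇒ need ≥ 4
  assign d→c3 m→c0 q→c1 r→c3 u→c3 w→c2 — no edge inside a register ⇒ χ ≤ 4
  χ = 4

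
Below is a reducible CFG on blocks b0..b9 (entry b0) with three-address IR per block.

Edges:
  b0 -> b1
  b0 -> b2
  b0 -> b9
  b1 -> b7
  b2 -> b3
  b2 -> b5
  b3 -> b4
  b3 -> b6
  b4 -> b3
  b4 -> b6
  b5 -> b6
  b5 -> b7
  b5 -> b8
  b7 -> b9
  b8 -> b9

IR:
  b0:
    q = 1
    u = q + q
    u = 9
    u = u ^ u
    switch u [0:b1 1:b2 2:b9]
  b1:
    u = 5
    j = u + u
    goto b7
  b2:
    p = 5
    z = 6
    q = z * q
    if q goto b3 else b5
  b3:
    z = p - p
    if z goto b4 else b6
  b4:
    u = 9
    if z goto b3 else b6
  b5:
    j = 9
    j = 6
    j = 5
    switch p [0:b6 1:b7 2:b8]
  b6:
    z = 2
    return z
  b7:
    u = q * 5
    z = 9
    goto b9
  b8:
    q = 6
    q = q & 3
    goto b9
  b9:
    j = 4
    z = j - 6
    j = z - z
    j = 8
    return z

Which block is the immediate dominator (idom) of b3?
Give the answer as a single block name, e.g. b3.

Answer: b2

Working:
idom tree: b1←b0 b2←b0 b3←b2 b4←b3 b5←b2 b6←b2 b7←b0 b8←b5 b9←b0
Dom at joins:
  b3: preds {b2,b4}: {b0,b2} ∩ {b0,b2,b3,b4} = {b0,b2}; idom=b2
  b6: preds {b3,b4,b5}: {b0,b2,b3} ∩ {b0,b2,b3,b4} ∩ {b0,b2,b5} = {b0,b2}; idom=b2
  b7: preds {b1,b5}: {b0,b1} ∩ {b0,b2,b5} = {b0}; idom=b0
  b9: preds {b0,b7,b8}: {b0} ∩ {b0,b7} ∩ {b0,b2,b5,b8} = {b0}; idom=b0

idom(b3) = b2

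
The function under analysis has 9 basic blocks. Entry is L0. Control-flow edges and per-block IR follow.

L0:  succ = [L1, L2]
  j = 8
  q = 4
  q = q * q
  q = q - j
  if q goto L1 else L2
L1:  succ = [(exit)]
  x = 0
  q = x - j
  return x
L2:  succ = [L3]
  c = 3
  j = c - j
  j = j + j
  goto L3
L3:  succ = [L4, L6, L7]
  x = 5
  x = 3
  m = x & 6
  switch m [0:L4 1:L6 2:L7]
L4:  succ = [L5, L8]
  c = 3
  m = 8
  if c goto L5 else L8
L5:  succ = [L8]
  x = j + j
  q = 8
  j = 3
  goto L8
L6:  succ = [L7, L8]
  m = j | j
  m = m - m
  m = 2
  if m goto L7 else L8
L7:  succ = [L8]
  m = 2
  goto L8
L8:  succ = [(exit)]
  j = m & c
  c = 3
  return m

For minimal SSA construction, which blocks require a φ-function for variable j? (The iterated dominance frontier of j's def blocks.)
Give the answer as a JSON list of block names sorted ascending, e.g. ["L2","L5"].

Answer: ["L8"]

Working:
idom tree: L1←L0 L2←L0 L3←L2 L4←L3 L5←L4 L6←L3 L7←L3 L8←L3
Dom at joins:
  L7: preds {L3,L6}: {L0,L2,L3} ∩ {L0,L2,L3,L6} = {L0,L2,L3}; idom=L3
  L8: preds {L4,L5,L6,L7}: {L0,L2,L3,L4} ∩ {L0,L2,L3,L4,L5} ∩ {L0,L2,L3,L6} ∩ {L0,L2,L3,L7} = {L0,L2,L3}; idom=L3

DF derivation:
  join L7 pred L3: · stop@L3
  join L7 pred L6: L6 stop@L3
  join L8 pred L4: L4 stop@L3
  join L8 pred L5: L5→L4 stop@L3
  join L8 pred L6: L6 stop@L3
  join L8 pred L7: L7 stop@L3
  L0: DF=∅
  L1: DF=∅
  L2: DF=∅
  L3: DF=∅
  L4: DF={L8}
  L5: DF={L8}
  L6: DF={L7,L8}
  L7: DF={L8}
  L8: DF=∅

φ for j: defs {L0,L2,L5,L8}
  DF⁺ = {L8}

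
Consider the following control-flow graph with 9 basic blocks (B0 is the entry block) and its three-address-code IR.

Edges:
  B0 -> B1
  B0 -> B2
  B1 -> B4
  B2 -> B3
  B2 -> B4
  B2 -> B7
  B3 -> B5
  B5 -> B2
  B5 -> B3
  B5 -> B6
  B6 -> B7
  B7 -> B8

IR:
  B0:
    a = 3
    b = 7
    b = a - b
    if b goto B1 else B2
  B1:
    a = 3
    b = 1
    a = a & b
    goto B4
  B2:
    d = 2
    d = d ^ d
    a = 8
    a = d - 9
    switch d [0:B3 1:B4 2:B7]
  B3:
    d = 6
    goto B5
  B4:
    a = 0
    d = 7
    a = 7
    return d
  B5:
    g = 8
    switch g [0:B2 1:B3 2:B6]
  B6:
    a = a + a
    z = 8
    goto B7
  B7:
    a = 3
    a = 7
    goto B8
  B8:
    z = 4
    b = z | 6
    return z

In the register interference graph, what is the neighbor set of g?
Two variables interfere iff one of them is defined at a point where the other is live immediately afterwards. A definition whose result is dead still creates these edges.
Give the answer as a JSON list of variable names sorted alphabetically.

def/use:
  B0: def={a,b} ue=∅
  B1: def={a,b} ue=∅
  B2: def={a,d} ue=∅
  B3: def={d} ue=∅
  B4: def={a,d} ue=∅
  B5: def={g} ue=∅
  B6: def={a,z} ue={a}
  B7: def={a} ue=∅
  B8: def={b,z} ue=∅

Live sets:
  B0 li=∅ lo=∅
  B1 li=∅ lo=∅
  B2 li=∅ lo={a}
  B3 li={a} lo={a}
  B4 li=∅ lo=∅
  B5 li={a} lo={a}
  B6 li={a} lo=∅
  B7 li=∅ lo=∅
  B8 li=∅ lo=∅

Conflict graph:
  a: {b,d,g}
  b: {a,z}
  d: {a}
  g: {a}
  z: {b}

N(g) = ["a"]

Answer: ["a"]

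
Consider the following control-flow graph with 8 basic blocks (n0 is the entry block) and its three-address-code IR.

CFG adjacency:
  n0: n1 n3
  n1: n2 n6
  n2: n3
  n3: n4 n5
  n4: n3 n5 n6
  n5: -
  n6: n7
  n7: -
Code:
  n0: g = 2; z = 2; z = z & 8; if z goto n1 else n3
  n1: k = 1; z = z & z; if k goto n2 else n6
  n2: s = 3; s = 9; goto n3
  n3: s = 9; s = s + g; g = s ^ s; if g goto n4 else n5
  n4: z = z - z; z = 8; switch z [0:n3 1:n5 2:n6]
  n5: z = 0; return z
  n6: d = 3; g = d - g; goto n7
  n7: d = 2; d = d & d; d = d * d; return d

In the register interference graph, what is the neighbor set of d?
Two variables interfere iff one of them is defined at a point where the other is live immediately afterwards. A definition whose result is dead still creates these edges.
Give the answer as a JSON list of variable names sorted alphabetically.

def/use:
  n0: def={g,z} ue=∅
  n1: def={k,z} ue={z}
  n2: def={s} ue=∅
  n3: def={g,s} ue={g}
  n4: def={z} ue={z}
  n5: def={z} ue=∅
  n6: def={d,g} ue={g}
  n7: def={d} ue=∅

Live sets:
  n0: in=∅ out={g,z}
  n1: in={g,z} out={g,z}
  n2: in={g,z} out={g,z}
  n3: in={g,z} out={g,z}
  n4: in={g,z} out={g,z}
  n5: in=∅ out=∅
  n6: in={g} out=∅
  n7: in=∅ out=∅

Interference:
  d — {g}
  g — {d,k,s,z}
  k — {g,z}
  s — {g,z}
  z — {g,k,s}

N(d) = ["g"]

Answer: ["g"]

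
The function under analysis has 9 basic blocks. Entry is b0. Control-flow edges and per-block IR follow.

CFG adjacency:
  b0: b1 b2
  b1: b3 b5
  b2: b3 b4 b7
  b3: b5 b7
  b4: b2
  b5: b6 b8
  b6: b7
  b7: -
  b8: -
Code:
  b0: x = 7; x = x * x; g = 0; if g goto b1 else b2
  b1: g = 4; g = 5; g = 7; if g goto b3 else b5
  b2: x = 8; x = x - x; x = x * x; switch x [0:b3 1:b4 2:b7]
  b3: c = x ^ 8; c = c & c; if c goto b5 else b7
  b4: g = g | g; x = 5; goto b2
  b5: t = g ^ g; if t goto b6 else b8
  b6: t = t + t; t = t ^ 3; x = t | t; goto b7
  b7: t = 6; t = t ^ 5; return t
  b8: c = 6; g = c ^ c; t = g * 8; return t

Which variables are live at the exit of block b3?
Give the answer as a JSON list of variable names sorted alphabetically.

Block summaries:
  b0: {g,x} / ∅
  b1: {g} / ∅
  b2: {x} / ∅
  b3: {c} / {x}
  b4: {g,x} / {g}
  b5: {t} / {g}
  b6: {t,x} / {t}
  b7: {t} / ∅
  b8: {c,g,t} / ∅

Backward fixpoint:
  b0: in=∅ out={g,x}
  b1: in={x} out={g,x}
  b2: in={g} out={g,x}
  b3: in={g,x} out={g}
  b4: in={g} out={g}
  b5: in={g} out={t}
  b6: in={t} out=∅
  b7: in=∅ out=∅
  b8: in=∅ out=∅

live-out(b3) = ["g"]

Answer: ["g"]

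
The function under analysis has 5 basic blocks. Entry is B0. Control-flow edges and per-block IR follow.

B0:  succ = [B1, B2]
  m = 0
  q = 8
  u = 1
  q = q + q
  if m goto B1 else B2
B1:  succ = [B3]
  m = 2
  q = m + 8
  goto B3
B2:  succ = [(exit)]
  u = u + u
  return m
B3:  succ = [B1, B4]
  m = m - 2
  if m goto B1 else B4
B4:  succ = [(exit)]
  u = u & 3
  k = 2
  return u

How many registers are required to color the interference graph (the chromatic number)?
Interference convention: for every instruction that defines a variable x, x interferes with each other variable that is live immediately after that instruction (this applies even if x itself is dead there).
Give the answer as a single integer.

Answer: 3

Analysis:
Per-block:
  B0: def={m,q,u} ue=∅
  B1: def={m,q} ue=∅
  B2: def={u} ue={m,u}
  B3: def={m} ue={m}
  B4: def={k,u} ue={u}

Backward fixpoint:
  B0: in=∅ out={m,u}
  B1: in={u} out={m,u}
  B2: in={m,u} out=∅
  B3: in={m,u} out={u}
  B4: in={u} out=∅

Interference:
  k: {u}
  m: {q,u}
  q: {m,u}
  u: {k,m,q}

Chromatic number:
  lower bound: {m,q,u} mutually conflict ⇒ χ ≥ 3
  3-colouring: R0={u}  R1={k,m}  R2={q}
  χ = 3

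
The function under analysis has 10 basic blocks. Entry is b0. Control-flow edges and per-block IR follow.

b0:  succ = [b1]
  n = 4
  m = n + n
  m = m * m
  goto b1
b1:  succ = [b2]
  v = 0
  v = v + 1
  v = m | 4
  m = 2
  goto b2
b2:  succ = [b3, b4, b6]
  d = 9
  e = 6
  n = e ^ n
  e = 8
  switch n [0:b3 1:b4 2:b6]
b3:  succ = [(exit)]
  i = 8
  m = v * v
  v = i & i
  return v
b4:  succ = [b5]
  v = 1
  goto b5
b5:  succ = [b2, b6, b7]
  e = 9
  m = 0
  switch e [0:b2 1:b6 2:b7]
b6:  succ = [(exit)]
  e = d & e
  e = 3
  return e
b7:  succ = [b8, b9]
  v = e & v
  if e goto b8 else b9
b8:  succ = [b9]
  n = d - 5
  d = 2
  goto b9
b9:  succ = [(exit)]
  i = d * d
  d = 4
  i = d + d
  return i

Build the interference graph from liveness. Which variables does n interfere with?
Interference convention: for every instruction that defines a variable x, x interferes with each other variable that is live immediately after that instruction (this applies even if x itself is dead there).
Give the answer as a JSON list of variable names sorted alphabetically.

def/use:
  b0: {m,n} / ∅
  b1: {m,v} / {m}
  b2: {d,e,n} / {n}
  b3: {i,m,v} / {v}
  b4: {v} / ∅
  b5: {e,m} / ∅
  b6: {e} / {d,e}
  b7: {v} / {e,v}
  b8: {d,n} / {d}
  b9: {d,i} / {d}

Backward fixpoint:
  live b0: ∅→{m,n}
  live b1: {m,n}→{n,v}
  live b2: {n,v}→{d,e,n,v}
  live b3: {v}→∅
  live b4: {d,n}→{d,n,v}
  live b5: {d,n,v}→{d,e,n,v}
  live b6: {d,e}→∅
  live b7: {d,e,v}→{d}
  live b8: {d}→{d}
  live b9: {d}→∅

Interference:
  d: {e,m,n,v}
  e: {d,m,n,v}
  i: {m,v}
  m: {d,e,i,n,v}
  n: {d,e,m,v}
  v: {d,e,i,m,n}

N(n) = ["d", "e", "m", "v"]

Answer: ["d", "e", "m", "v"]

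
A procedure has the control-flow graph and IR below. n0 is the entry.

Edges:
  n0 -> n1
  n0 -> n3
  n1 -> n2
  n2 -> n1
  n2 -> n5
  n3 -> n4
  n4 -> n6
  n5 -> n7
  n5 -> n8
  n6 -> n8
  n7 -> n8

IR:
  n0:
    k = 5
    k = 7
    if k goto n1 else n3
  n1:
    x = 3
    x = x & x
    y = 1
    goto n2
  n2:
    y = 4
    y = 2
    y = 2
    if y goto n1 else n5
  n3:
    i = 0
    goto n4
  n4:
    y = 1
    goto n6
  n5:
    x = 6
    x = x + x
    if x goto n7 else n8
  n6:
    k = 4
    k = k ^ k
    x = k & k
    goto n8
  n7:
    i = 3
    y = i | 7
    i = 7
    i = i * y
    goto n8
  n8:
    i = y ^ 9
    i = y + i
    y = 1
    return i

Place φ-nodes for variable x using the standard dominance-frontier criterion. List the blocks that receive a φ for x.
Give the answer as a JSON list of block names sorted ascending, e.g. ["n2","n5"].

Answer: ["n1", "n8"]

Working:
idom tree: n1←n0 n2←n1 n3←n0 n4←n3 n5←n2 n6←n4 n7←n5 n8←n0
Join-block Dom:
  n1: preds {n0,n2}: {n0} ∩ {n0,n1,n2} = {n0}; idom=n0
  n8: preds {n5,n6,n7}: {n0,n1,n2,n5} ∩ {n0,n3,n4,n6} ∩ {n0,n1,n2,n5,n7} = {n0}; idom=n0

DF walk-up:
  join n1 pred n0: · stop@n0
  join n1 pred n2: n2→n1 stop@n0
  join n8 pred n5: n5→n2→n1 stop@n0
  join n8 pred n6: n6→n4→n3 stop@n0
  join n8 pred n7: n7→n5→n2→n1 stop@n0
  n0: DF=∅
  n1: DF={n1,n8}
  n2: DF={n1,n8}
  n3: DF={n8}
  n4: DF={n8}
  n5: DF={n8}
  n6: DF={n8}
  n7: DF={n8}
  n8: DF=∅

φ for x: defs {n1,n5,n6}
  DF⁺ = {n1,n8}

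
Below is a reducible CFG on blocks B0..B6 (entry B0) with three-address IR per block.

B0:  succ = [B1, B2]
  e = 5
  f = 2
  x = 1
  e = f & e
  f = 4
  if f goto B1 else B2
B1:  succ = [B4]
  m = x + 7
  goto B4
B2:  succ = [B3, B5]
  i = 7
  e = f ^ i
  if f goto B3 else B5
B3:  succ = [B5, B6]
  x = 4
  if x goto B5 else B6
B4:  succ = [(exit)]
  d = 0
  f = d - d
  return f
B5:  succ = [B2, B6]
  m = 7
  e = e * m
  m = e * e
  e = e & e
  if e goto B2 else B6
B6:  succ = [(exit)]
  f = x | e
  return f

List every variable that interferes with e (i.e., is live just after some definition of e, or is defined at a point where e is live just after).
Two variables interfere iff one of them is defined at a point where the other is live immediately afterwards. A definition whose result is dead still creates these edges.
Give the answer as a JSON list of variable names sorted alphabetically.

Block summaries:
  B0: def={e,f,x} ue=∅
  B1: def={m} ue={x}
  B2: def={e,i} ue={f}
  B3: def={x} ue=∅
  B4: def={d,f} ue=∅
  B5: def={e,m} ue={e}
  B6: def={f} ue={e,x}

Liveness:
  B0: in=∅ out={f,x}
  B1: in={x} out=∅
  B2: in={f,x} out={e,f,x}
  B3: in={e,f} out={e,f,x}
  B4: in=∅ out=∅
  B5: in={e,f,x} out={e,f,x}
  B6: in={e,x} out=∅

Conflict graph:
  d↔∅
  e↔{f,m,x}
  f↔{e,i,m,x}
  i↔{f,x}
  m↔{e,f,x}
  x↔{e,f,i,m}

N(e) = ["f", "m", "x"]

Answer: ["f", "m", "x"]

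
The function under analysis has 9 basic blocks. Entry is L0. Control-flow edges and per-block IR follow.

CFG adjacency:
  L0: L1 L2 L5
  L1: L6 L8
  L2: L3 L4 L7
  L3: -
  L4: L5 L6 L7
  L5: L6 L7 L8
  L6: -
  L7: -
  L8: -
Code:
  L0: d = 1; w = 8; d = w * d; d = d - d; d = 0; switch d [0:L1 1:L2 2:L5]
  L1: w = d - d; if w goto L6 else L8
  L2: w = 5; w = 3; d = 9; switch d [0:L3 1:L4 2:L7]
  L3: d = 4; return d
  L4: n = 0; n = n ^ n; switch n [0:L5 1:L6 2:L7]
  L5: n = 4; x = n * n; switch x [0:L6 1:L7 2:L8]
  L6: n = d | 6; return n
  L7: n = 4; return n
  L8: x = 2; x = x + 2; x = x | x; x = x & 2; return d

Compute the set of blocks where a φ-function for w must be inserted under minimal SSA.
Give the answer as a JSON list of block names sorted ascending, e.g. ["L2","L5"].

Answer: ["L5", "L6", "L7", "L8"]

Derivation:
idom tree: L1←L0 L2←L0 L3←L2 L4←L2 L5←L0 L6←L0 L7←L0 L8←L0
Dom∩ at merges:
  L5: preds {L0,L4}: {L0} ∩ {L0,L2,L4} = {L0}; idom=L0
  L6: preds {L1,L4,L5}: {L0,L1} ∩ {L0,L2,L4} ∩ {L0,L5} = {L0}; idom=L0
  L7: preds {L2,L4,L5}: {L0,L2} ∩ {L0,L2,L4} ∩ {L0,L5} = {L0}; idom=L0
  L8: preds {L1,L5}: {L0,L1} ∩ {L0,L5} = {L0}; idom=L0

DF walk-up:
  join L5 pred L0: · stop@L0
  join L5 pred L4: L4→L2 stop@L0
  join L6 pred L1: L1 stop@L0
  join L6 pred L4: L4→L2 stop@L0
  join L6 pred L5: L5 stop@L0
  join L7 pred L2: L2 stop@L0
  join L7 pred L4: L4→L2 stop@L0
  join L7 pred L5: L5 stop@L0
  join L8 pred L1: L1 stop@L0
  join L8 pred L5: L5 stop@L0
  L0 → ∅
  L1 → {L6,L8}
  L2 → {L5,L6,L7}
  L3 → ∅
  L4 → {L5,L6,L7}
  L5 → {L6,L7,L8}
  L6 → ∅
  L7 → ∅
  L8 → ∅

φ for w: defs {L0,L1,L2}
  DF⁺ = {L5,L6,L7,L8}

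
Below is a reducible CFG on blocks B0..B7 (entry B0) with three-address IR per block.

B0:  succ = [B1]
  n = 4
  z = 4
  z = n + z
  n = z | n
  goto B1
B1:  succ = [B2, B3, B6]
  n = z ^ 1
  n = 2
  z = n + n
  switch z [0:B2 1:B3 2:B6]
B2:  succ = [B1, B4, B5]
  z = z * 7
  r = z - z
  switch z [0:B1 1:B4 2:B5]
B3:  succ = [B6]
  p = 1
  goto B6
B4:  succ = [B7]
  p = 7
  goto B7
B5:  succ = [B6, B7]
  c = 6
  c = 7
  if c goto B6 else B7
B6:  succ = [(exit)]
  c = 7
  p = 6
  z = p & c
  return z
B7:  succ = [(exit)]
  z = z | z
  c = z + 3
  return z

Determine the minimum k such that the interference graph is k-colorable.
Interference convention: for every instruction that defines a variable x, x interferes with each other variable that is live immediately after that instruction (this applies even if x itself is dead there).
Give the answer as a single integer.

Per-block:
  B0: def={n,z} ue=∅
  B1: def={n,z} ue={z}
  B2: def={r,z} ue={z}
  B3: def={p} ue=∅
  B4: def={p} ue=∅
  B5: def={c} ue=∅
  B6: def={c,p,z} ue=∅
  B7: def={c,z} ue={z}

Liveness:
  B0: in=∅ out={z}
  B1: in={z} out={z}
  B2: in={z} out={z}
  B3: in=∅ out=∅
  B4: in={z} out={z}
  B5: in={z} out={z}
  B6: in=∅ out=∅
  B7: in={z} out=∅

Conflict graph:
  c — {p,z}
  n — {z}
  p — {c,z}
  r — {z}
  z — {c,n,p,r}

Chromatic number:
  lower bound: {c,p,z} mutually conflict ⇒ χ ≥ 3
  3-colouring: R0={z}  R1={c,n,r}  R2={p}
  χ = 3

Answer: 3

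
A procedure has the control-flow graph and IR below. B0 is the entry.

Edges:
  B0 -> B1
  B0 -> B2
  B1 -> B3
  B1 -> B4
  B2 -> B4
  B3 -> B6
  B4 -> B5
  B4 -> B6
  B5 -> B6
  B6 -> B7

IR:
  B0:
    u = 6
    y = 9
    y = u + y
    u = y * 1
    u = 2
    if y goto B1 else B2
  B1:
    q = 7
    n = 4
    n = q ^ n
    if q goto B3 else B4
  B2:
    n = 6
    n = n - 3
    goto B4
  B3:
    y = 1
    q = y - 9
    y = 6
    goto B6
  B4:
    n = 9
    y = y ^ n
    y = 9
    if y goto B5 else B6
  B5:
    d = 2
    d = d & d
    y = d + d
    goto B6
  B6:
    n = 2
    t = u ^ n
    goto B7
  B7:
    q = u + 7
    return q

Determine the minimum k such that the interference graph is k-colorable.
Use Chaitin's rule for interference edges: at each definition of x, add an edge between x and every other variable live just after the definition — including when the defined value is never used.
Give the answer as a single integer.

def/use:
  B0 def {u,y} use ∅
  B1 def {n,q} use ∅
  B2 def {n} use ∅
  B3 def {q,y} use ∅
  B4 def {n,y} use {y}
  B5 def {d,y} use ∅
  B6 def {n,t} use {u}
  B7 def {q} use {u}

Liveness:
  B0 li=∅ lo={u,y}
  B1 li={u,y} lo={u,y}
  B2 li={u,y} lo={u,y}
  B3 li={u} lo={u}
  B4 li={u,y} lo={u}
  B5 li={u} lo={u}
  B6 li={u} lo={u}
  B7 li={u} lo=∅

Interfere edges:
  d: {u}
  n: {q,u,y}
  q: {n,u,y}
  t: {u}
  u: {d,n,q,t,y}
  y: {n,q,u}

Colouring:
  clique {n,q,u,y} ⇒ need ≥ 4
  assign d→R1 n→R1 q→R2 t→R1 u→R0 y→R3 — no edge inside a register ⇒ χ ≤ 4
  χ = 4

Answer: 4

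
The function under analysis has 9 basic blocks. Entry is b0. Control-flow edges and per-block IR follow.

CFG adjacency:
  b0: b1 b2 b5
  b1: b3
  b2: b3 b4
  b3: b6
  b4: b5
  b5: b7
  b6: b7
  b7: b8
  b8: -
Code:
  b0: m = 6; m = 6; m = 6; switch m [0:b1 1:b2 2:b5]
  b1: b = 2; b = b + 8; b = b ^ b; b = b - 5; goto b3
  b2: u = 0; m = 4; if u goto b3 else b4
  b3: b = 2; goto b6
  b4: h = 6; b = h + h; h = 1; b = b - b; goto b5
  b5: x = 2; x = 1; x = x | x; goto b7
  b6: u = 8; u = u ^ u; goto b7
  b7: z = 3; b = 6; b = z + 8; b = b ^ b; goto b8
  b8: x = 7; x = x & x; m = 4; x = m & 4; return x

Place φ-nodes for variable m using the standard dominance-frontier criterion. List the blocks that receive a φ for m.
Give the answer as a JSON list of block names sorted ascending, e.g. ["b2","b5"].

Answer: ["b3", "b5", "b7"]

Derivation:
idom tree: b1←b0 b2←b0 b3←b0 b4←b2 b5←b0 b6←b3 b7←b0 b8←b7
Dom∩ at merges:
  b3: preds {b1,b2}: {b0,b1} ∩ {b0,b2} = {b0}; idom=b0
  b5: preds {b0,b4}: {b0} ∩ {b0,b2,b4} = {b0}; idom=b0
  b7: preds {b5,b6}: {b0,b5} ∩ {b0,b3,b6} = {b0}; idom=b0

DF derivation:
  b3←b1: walk b1 to b0
  b3←b2: walk b2 to b0
  b5←b0: walk · to b0
  b5←b4: walk b4→b2 to b0
  b7←b5: walk b5 to b0
  b7←b6: walk b6→b3 to b0
  b0 → ∅
  b1 → {b3}
  b2 → {b3,b5}
  b3 → {b7}
  b4 → {b5}
  b5 → {b7}
  b6 → {b7}
  b7 → ∅
  b8 → ∅

φ for m: defs {b0,b2,b8}
  DF⁺ = {b3,b5,b7}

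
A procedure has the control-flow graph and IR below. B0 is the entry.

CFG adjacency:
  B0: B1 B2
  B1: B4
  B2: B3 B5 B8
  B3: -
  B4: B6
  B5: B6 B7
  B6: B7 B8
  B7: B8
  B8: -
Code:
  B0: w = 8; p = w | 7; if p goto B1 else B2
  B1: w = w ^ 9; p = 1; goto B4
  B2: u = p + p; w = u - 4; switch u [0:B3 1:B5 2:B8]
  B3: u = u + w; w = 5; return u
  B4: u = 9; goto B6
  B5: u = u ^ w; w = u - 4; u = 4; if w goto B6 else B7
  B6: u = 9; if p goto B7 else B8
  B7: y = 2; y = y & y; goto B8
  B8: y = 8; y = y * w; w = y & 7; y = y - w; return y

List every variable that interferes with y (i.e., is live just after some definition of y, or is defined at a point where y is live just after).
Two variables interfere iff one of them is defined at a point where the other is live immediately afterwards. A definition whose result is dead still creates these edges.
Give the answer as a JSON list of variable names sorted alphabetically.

Block summaries:
  B0: {p,w} / ∅
  B1: {p,w} / {w}
  B2: {u,w} / {p}
  B3: {u,w} / {u,w}
  B4: {u} / ∅
  B5: {u,w} / {u,w}
  B6: {u} / {p}
  B7: {y} / ∅
  B8: {w,y} / {w}

Backward fixpoint:
  B0 li=∅ lo={p,w}
  B1 li={w} lo={p,w}
  B2 li={p} lo={p,u,w}
  B3 li={u,w} lo=∅
  B4 li={p,w} lo={p,w}
  B5 li={p,u,w} lo={p,w}
  B6 li={p,w} lo={w}
  B7 li={w} lo={w}
  B8 li={w} lo=∅

Interference:
  p↔{u,w}
  u↔{p,w}
  w↔{p,u,y}
  y↔{w}

N(y) = ["w"]

Answer: ["w"]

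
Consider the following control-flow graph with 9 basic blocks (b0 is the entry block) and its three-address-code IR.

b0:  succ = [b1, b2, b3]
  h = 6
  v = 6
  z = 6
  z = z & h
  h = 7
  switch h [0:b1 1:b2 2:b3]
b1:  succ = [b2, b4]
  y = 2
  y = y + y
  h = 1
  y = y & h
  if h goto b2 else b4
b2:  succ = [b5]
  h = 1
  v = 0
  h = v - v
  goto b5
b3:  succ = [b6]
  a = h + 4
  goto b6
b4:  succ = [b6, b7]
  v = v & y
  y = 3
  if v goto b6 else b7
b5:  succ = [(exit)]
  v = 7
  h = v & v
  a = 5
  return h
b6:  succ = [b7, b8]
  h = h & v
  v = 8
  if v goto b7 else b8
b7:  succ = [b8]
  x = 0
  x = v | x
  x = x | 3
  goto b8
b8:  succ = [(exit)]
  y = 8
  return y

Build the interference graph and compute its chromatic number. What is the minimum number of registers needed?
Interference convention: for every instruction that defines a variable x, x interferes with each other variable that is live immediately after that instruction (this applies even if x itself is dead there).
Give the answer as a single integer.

def/use:
  b0: {h,v,z} / ∅
  b1: {h,y} / ∅
  b2: {h,v} / ∅
  b3: {a} / {h}
  b4: {v,y} / {v,y}
  b5: {a,h,v} / ∅
  b6: {h,v} / {h,v}
  b7: {x} / {v}
  b8: {y} / ∅

Liveness:
  b0: in=∅ out={h,v}
  b1: in={v} out={h,v,y}
  b2: in=∅ out=∅
  b3: in={h,v} out={h,v}
  b4: in={h,v,y} out={h,v}
  b5: in=∅ out=∅
  b6: in={h,v} out={v}
  b7: in={v} out=∅
  b8: in=∅ out=∅

Interfere edges:
  a — {h,v}
  h — {a,v,y,z}
  v — {a,h,x,y,z}
  x — {v}
  y — {h,v}
  z — {h,v}

Chromatic number:
  {a,h,v} pairwise interfere (3-clique) ⇒ χ ≥ 3
  3-colouring: R0={v}  R1={h,x}  R2={a,y,z}
  χ = 3

Answer: 3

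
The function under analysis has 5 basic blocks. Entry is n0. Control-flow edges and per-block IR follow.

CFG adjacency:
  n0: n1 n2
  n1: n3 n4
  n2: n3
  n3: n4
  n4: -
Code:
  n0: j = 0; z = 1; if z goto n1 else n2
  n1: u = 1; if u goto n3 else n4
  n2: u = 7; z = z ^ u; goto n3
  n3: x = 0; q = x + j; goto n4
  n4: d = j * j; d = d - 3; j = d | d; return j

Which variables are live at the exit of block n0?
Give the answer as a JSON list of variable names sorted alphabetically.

Block summaries:
  n0 def {j,z} use ∅
  n1 def {u} use ∅
  n2 def {u,z} use {z}
  n3 def {q,x} use {j}
  n4 def {d,j} use {j}

Backward fixpoint:
  n0 li=∅ lo={j,z}
  n1 li={j} lo={j}
  n2 li={j,z} lo={j}
  n3 li={j} lo={j}
  n4 li={j} lo=∅

live-out(n0) = ["j", "z"]

Answer: ["j", "z"]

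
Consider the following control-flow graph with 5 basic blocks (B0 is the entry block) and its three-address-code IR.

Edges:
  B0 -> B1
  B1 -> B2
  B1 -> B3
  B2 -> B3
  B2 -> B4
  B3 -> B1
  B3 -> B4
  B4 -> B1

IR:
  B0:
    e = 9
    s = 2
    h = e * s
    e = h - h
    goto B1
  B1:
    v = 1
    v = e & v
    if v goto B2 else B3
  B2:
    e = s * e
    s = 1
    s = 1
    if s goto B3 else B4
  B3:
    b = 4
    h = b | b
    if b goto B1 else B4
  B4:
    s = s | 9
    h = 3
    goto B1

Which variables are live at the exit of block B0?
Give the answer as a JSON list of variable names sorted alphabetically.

Answer: ["e", "s"]

Derivation:
def/use:
  B0: {e,h,s} / ∅
  B1: {v} / {e}
  B2: {e,s} / {e,s}
  B3: {b,h} / ∅
  B4: {h,s} / {s}

Liveness:
  live B0: ∅→{e,s}
  live B1: {e,s}→{e,s}
  live B2: {e,s}→{e,s}
  live B3: {e,s}→{e,s}
  live B4: {e,s}→{e,s}

live-out(B0) = ["e", "s"]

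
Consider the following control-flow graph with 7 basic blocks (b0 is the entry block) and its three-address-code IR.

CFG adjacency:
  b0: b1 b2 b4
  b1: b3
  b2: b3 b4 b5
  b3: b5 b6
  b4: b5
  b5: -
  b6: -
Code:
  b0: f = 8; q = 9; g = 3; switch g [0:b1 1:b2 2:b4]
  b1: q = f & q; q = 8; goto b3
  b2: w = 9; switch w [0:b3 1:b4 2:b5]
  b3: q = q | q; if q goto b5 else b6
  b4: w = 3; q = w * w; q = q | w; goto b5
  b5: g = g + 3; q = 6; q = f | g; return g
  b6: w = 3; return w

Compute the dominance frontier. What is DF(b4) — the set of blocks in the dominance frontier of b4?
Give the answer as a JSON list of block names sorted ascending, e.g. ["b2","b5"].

idom tree: b1←b0 b2←b0 b3←b0 b4←b0 b5←b0 b6←b3
Dom at joins:
  b3: preds {b1,b2}: {b0,b1} ∩ {b0,b2} = {b0}; idom=b0
  b4: preds {b0,b2}: {b0} ∩ {b0,b2} = {b0}; idom=b0
  b5: preds {b2,b3,b4}: {b0,b2} ∩ {b0,b3} ∩ {b0,b4} = {b0}; idom=b0

Frontier:
  b3←b1: walk b1 to b0
  b3←b2: walk b2 to b0
  b4←b0: walk · to b0
  b4←b2: walk b2 to b0
  b5←b2: walk b2 to b0
  b5←b3: walk b3 to b0
  b5←b4: walk b4 to b0
  DF(b0)=∅
  DF(b1)={b3}
  DF(b2)={b3,b4,b5}
  DF(b3)={b5}
  DF(b4)={b5}
  DF(b5)=∅
  DF(b6)=∅

DF(b4) = ["b5"]

Answer: ["b5"]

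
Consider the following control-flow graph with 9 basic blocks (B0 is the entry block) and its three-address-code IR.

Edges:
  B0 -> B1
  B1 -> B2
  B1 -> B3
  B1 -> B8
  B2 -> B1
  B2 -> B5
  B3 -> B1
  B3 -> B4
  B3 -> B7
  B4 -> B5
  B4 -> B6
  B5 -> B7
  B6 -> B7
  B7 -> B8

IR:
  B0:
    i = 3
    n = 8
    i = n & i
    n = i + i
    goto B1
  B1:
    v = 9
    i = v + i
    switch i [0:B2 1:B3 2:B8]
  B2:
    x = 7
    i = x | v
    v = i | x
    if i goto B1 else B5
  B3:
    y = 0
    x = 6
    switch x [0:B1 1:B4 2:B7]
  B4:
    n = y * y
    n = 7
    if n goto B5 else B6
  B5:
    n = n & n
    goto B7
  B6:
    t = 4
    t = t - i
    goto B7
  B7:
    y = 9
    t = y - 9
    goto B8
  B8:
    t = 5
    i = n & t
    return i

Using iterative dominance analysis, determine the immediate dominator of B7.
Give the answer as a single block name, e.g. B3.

idom tree: B1←B0 B2←B1 B3←B1 B4←B3 B5←B1 B6←B4 B7←B1 B8←B1
Dom∩ at merges:
  B1: preds {B0,B2,B3}: {B0} ∩ {B0,B1,B2} ∩ {B0,B1,B3} = {B0}; idom=B0
  B5: preds {B2,B4}: {B0,B1,B2} ∩ {B0,B1,B3,B4} = {B0,B1}; idom=B1
  B7: preds {B3,B5,B6}: {B0,B1,B3} ∩ {B0,B1,B5} ∩ {B0,B1,B3,B4,B6} = {B0,B1}; idom=B1
  B8: preds {B1,B7}: {B0,B1} ∩ {B0,B1,B7} = {B0,B1}; idom=B1

idom(B7) = B1

Answer: B1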